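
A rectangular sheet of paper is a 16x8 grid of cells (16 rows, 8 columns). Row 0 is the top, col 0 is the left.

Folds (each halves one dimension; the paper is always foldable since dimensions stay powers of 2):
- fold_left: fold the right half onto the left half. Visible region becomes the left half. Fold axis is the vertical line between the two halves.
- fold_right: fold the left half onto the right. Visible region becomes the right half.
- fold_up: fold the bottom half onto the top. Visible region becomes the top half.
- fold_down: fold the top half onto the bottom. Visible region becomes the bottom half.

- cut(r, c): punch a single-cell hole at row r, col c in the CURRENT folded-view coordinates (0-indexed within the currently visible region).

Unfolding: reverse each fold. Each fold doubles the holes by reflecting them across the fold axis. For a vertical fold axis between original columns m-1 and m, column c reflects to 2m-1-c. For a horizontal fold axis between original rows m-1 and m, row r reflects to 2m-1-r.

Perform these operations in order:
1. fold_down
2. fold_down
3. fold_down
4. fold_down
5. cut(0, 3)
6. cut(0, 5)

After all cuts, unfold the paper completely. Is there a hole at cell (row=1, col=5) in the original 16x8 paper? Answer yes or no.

Answer: yes

Derivation:
Op 1 fold_down: fold axis h@8; visible region now rows[8,16) x cols[0,8) = 8x8
Op 2 fold_down: fold axis h@12; visible region now rows[12,16) x cols[0,8) = 4x8
Op 3 fold_down: fold axis h@14; visible region now rows[14,16) x cols[0,8) = 2x8
Op 4 fold_down: fold axis h@15; visible region now rows[15,16) x cols[0,8) = 1x8
Op 5 cut(0, 3): punch at orig (15,3); cuts so far [(15, 3)]; region rows[15,16) x cols[0,8) = 1x8
Op 6 cut(0, 5): punch at orig (15,5); cuts so far [(15, 3), (15, 5)]; region rows[15,16) x cols[0,8) = 1x8
Unfold 1 (reflect across h@15): 4 holes -> [(14, 3), (14, 5), (15, 3), (15, 5)]
Unfold 2 (reflect across h@14): 8 holes -> [(12, 3), (12, 5), (13, 3), (13, 5), (14, 3), (14, 5), (15, 3), (15, 5)]
Unfold 3 (reflect across h@12): 16 holes -> [(8, 3), (8, 5), (9, 3), (9, 5), (10, 3), (10, 5), (11, 3), (11, 5), (12, 3), (12, 5), (13, 3), (13, 5), (14, 3), (14, 5), (15, 3), (15, 5)]
Unfold 4 (reflect across h@8): 32 holes -> [(0, 3), (0, 5), (1, 3), (1, 5), (2, 3), (2, 5), (3, 3), (3, 5), (4, 3), (4, 5), (5, 3), (5, 5), (6, 3), (6, 5), (7, 3), (7, 5), (8, 3), (8, 5), (9, 3), (9, 5), (10, 3), (10, 5), (11, 3), (11, 5), (12, 3), (12, 5), (13, 3), (13, 5), (14, 3), (14, 5), (15, 3), (15, 5)]
Holes: [(0, 3), (0, 5), (1, 3), (1, 5), (2, 3), (2, 5), (3, 3), (3, 5), (4, 3), (4, 5), (5, 3), (5, 5), (6, 3), (6, 5), (7, 3), (7, 5), (8, 3), (8, 5), (9, 3), (9, 5), (10, 3), (10, 5), (11, 3), (11, 5), (12, 3), (12, 5), (13, 3), (13, 5), (14, 3), (14, 5), (15, 3), (15, 5)]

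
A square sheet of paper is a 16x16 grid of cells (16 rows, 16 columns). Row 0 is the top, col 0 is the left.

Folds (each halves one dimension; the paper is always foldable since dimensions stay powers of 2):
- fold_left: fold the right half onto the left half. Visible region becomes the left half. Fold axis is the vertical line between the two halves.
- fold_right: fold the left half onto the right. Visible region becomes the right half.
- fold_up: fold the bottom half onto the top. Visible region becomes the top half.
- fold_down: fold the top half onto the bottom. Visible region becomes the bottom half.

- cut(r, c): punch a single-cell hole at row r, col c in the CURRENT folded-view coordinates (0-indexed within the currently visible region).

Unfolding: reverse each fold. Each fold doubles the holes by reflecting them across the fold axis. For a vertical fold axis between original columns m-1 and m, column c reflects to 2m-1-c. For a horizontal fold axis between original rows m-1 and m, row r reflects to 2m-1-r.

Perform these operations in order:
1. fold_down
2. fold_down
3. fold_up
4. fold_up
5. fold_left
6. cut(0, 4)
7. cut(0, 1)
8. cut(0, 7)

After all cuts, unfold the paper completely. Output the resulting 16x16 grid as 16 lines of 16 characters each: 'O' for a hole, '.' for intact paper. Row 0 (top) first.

Answer: .O..O..OO..O..O.
.O..O..OO..O..O.
.O..O..OO..O..O.
.O..O..OO..O..O.
.O..O..OO..O..O.
.O..O..OO..O..O.
.O..O..OO..O..O.
.O..O..OO..O..O.
.O..O..OO..O..O.
.O..O..OO..O..O.
.O..O..OO..O..O.
.O..O..OO..O..O.
.O..O..OO..O..O.
.O..O..OO..O..O.
.O..O..OO..O..O.
.O..O..OO..O..O.

Derivation:
Op 1 fold_down: fold axis h@8; visible region now rows[8,16) x cols[0,16) = 8x16
Op 2 fold_down: fold axis h@12; visible region now rows[12,16) x cols[0,16) = 4x16
Op 3 fold_up: fold axis h@14; visible region now rows[12,14) x cols[0,16) = 2x16
Op 4 fold_up: fold axis h@13; visible region now rows[12,13) x cols[0,16) = 1x16
Op 5 fold_left: fold axis v@8; visible region now rows[12,13) x cols[0,8) = 1x8
Op 6 cut(0, 4): punch at orig (12,4); cuts so far [(12, 4)]; region rows[12,13) x cols[0,8) = 1x8
Op 7 cut(0, 1): punch at orig (12,1); cuts so far [(12, 1), (12, 4)]; region rows[12,13) x cols[0,8) = 1x8
Op 8 cut(0, 7): punch at orig (12,7); cuts so far [(12, 1), (12, 4), (12, 7)]; region rows[12,13) x cols[0,8) = 1x8
Unfold 1 (reflect across v@8): 6 holes -> [(12, 1), (12, 4), (12, 7), (12, 8), (12, 11), (12, 14)]
Unfold 2 (reflect across h@13): 12 holes -> [(12, 1), (12, 4), (12, 7), (12, 8), (12, 11), (12, 14), (13, 1), (13, 4), (13, 7), (13, 8), (13, 11), (13, 14)]
Unfold 3 (reflect across h@14): 24 holes -> [(12, 1), (12, 4), (12, 7), (12, 8), (12, 11), (12, 14), (13, 1), (13, 4), (13, 7), (13, 8), (13, 11), (13, 14), (14, 1), (14, 4), (14, 7), (14, 8), (14, 11), (14, 14), (15, 1), (15, 4), (15, 7), (15, 8), (15, 11), (15, 14)]
Unfold 4 (reflect across h@12): 48 holes -> [(8, 1), (8, 4), (8, 7), (8, 8), (8, 11), (8, 14), (9, 1), (9, 4), (9, 7), (9, 8), (9, 11), (9, 14), (10, 1), (10, 4), (10, 7), (10, 8), (10, 11), (10, 14), (11, 1), (11, 4), (11, 7), (11, 8), (11, 11), (11, 14), (12, 1), (12, 4), (12, 7), (12, 8), (12, 11), (12, 14), (13, 1), (13, 4), (13, 7), (13, 8), (13, 11), (13, 14), (14, 1), (14, 4), (14, 7), (14, 8), (14, 11), (14, 14), (15, 1), (15, 4), (15, 7), (15, 8), (15, 11), (15, 14)]
Unfold 5 (reflect across h@8): 96 holes -> [(0, 1), (0, 4), (0, 7), (0, 8), (0, 11), (0, 14), (1, 1), (1, 4), (1, 7), (1, 8), (1, 11), (1, 14), (2, 1), (2, 4), (2, 7), (2, 8), (2, 11), (2, 14), (3, 1), (3, 4), (3, 7), (3, 8), (3, 11), (3, 14), (4, 1), (4, 4), (4, 7), (4, 8), (4, 11), (4, 14), (5, 1), (5, 4), (5, 7), (5, 8), (5, 11), (5, 14), (6, 1), (6, 4), (6, 7), (6, 8), (6, 11), (6, 14), (7, 1), (7, 4), (7, 7), (7, 8), (7, 11), (7, 14), (8, 1), (8, 4), (8, 7), (8, 8), (8, 11), (8, 14), (9, 1), (9, 4), (9, 7), (9, 8), (9, 11), (9, 14), (10, 1), (10, 4), (10, 7), (10, 8), (10, 11), (10, 14), (11, 1), (11, 4), (11, 7), (11, 8), (11, 11), (11, 14), (12, 1), (12, 4), (12, 7), (12, 8), (12, 11), (12, 14), (13, 1), (13, 4), (13, 7), (13, 8), (13, 11), (13, 14), (14, 1), (14, 4), (14, 7), (14, 8), (14, 11), (14, 14), (15, 1), (15, 4), (15, 7), (15, 8), (15, 11), (15, 14)]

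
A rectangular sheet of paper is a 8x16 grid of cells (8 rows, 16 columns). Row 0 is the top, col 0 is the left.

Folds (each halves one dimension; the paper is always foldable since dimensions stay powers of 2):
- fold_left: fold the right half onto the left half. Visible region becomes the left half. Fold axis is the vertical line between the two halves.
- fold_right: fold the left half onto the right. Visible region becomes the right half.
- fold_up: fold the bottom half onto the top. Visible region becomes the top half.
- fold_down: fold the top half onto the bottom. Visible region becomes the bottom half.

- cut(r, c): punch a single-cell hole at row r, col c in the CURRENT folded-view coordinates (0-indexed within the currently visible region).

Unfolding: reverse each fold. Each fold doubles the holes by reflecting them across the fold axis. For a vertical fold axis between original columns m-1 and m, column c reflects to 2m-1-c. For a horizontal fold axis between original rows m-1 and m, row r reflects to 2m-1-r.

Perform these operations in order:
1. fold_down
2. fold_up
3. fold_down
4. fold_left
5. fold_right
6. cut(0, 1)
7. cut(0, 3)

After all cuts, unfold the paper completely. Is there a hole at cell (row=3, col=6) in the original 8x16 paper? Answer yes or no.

Op 1 fold_down: fold axis h@4; visible region now rows[4,8) x cols[0,16) = 4x16
Op 2 fold_up: fold axis h@6; visible region now rows[4,6) x cols[0,16) = 2x16
Op 3 fold_down: fold axis h@5; visible region now rows[5,6) x cols[0,16) = 1x16
Op 4 fold_left: fold axis v@8; visible region now rows[5,6) x cols[0,8) = 1x8
Op 5 fold_right: fold axis v@4; visible region now rows[5,6) x cols[4,8) = 1x4
Op 6 cut(0, 1): punch at orig (5,5); cuts so far [(5, 5)]; region rows[5,6) x cols[4,8) = 1x4
Op 7 cut(0, 3): punch at orig (5,7); cuts so far [(5, 5), (5, 7)]; region rows[5,6) x cols[4,8) = 1x4
Unfold 1 (reflect across v@4): 4 holes -> [(5, 0), (5, 2), (5, 5), (5, 7)]
Unfold 2 (reflect across v@8): 8 holes -> [(5, 0), (5, 2), (5, 5), (5, 7), (5, 8), (5, 10), (5, 13), (5, 15)]
Unfold 3 (reflect across h@5): 16 holes -> [(4, 0), (4, 2), (4, 5), (4, 7), (4, 8), (4, 10), (4, 13), (4, 15), (5, 0), (5, 2), (5, 5), (5, 7), (5, 8), (5, 10), (5, 13), (5, 15)]
Unfold 4 (reflect across h@6): 32 holes -> [(4, 0), (4, 2), (4, 5), (4, 7), (4, 8), (4, 10), (4, 13), (4, 15), (5, 0), (5, 2), (5, 5), (5, 7), (5, 8), (5, 10), (5, 13), (5, 15), (6, 0), (6, 2), (6, 5), (6, 7), (6, 8), (6, 10), (6, 13), (6, 15), (7, 0), (7, 2), (7, 5), (7, 7), (7, 8), (7, 10), (7, 13), (7, 15)]
Unfold 5 (reflect across h@4): 64 holes -> [(0, 0), (0, 2), (0, 5), (0, 7), (0, 8), (0, 10), (0, 13), (0, 15), (1, 0), (1, 2), (1, 5), (1, 7), (1, 8), (1, 10), (1, 13), (1, 15), (2, 0), (2, 2), (2, 5), (2, 7), (2, 8), (2, 10), (2, 13), (2, 15), (3, 0), (3, 2), (3, 5), (3, 7), (3, 8), (3, 10), (3, 13), (3, 15), (4, 0), (4, 2), (4, 5), (4, 7), (4, 8), (4, 10), (4, 13), (4, 15), (5, 0), (5, 2), (5, 5), (5, 7), (5, 8), (5, 10), (5, 13), (5, 15), (6, 0), (6, 2), (6, 5), (6, 7), (6, 8), (6, 10), (6, 13), (6, 15), (7, 0), (7, 2), (7, 5), (7, 7), (7, 8), (7, 10), (7, 13), (7, 15)]
Holes: [(0, 0), (0, 2), (0, 5), (0, 7), (0, 8), (0, 10), (0, 13), (0, 15), (1, 0), (1, 2), (1, 5), (1, 7), (1, 8), (1, 10), (1, 13), (1, 15), (2, 0), (2, 2), (2, 5), (2, 7), (2, 8), (2, 10), (2, 13), (2, 15), (3, 0), (3, 2), (3, 5), (3, 7), (3, 8), (3, 10), (3, 13), (3, 15), (4, 0), (4, 2), (4, 5), (4, 7), (4, 8), (4, 10), (4, 13), (4, 15), (5, 0), (5, 2), (5, 5), (5, 7), (5, 8), (5, 10), (5, 13), (5, 15), (6, 0), (6, 2), (6, 5), (6, 7), (6, 8), (6, 10), (6, 13), (6, 15), (7, 0), (7, 2), (7, 5), (7, 7), (7, 8), (7, 10), (7, 13), (7, 15)]

Answer: no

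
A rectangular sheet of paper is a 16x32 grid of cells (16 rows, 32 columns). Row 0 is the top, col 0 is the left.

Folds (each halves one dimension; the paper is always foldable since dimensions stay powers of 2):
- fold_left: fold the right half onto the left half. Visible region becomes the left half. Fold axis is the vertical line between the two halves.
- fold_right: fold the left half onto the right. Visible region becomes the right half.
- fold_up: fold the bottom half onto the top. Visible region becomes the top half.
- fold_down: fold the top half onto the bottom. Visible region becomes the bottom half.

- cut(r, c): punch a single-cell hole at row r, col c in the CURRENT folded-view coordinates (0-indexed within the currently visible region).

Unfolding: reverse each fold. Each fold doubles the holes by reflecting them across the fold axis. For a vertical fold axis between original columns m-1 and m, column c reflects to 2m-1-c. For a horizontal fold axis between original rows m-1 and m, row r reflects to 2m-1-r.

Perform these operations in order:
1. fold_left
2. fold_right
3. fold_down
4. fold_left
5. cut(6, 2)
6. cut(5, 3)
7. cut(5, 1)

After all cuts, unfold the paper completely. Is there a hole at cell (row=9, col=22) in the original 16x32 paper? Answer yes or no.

Op 1 fold_left: fold axis v@16; visible region now rows[0,16) x cols[0,16) = 16x16
Op 2 fold_right: fold axis v@8; visible region now rows[0,16) x cols[8,16) = 16x8
Op 3 fold_down: fold axis h@8; visible region now rows[8,16) x cols[8,16) = 8x8
Op 4 fold_left: fold axis v@12; visible region now rows[8,16) x cols[8,12) = 8x4
Op 5 cut(6, 2): punch at orig (14,10); cuts so far [(14, 10)]; region rows[8,16) x cols[8,12) = 8x4
Op 6 cut(5, 3): punch at orig (13,11); cuts so far [(13, 11), (14, 10)]; region rows[8,16) x cols[8,12) = 8x4
Op 7 cut(5, 1): punch at orig (13,9); cuts so far [(13, 9), (13, 11), (14, 10)]; region rows[8,16) x cols[8,12) = 8x4
Unfold 1 (reflect across v@12): 6 holes -> [(13, 9), (13, 11), (13, 12), (13, 14), (14, 10), (14, 13)]
Unfold 2 (reflect across h@8): 12 holes -> [(1, 10), (1, 13), (2, 9), (2, 11), (2, 12), (2, 14), (13, 9), (13, 11), (13, 12), (13, 14), (14, 10), (14, 13)]
Unfold 3 (reflect across v@8): 24 holes -> [(1, 2), (1, 5), (1, 10), (1, 13), (2, 1), (2, 3), (2, 4), (2, 6), (2, 9), (2, 11), (2, 12), (2, 14), (13, 1), (13, 3), (13, 4), (13, 6), (13, 9), (13, 11), (13, 12), (13, 14), (14, 2), (14, 5), (14, 10), (14, 13)]
Unfold 4 (reflect across v@16): 48 holes -> [(1, 2), (1, 5), (1, 10), (1, 13), (1, 18), (1, 21), (1, 26), (1, 29), (2, 1), (2, 3), (2, 4), (2, 6), (2, 9), (2, 11), (2, 12), (2, 14), (2, 17), (2, 19), (2, 20), (2, 22), (2, 25), (2, 27), (2, 28), (2, 30), (13, 1), (13, 3), (13, 4), (13, 6), (13, 9), (13, 11), (13, 12), (13, 14), (13, 17), (13, 19), (13, 20), (13, 22), (13, 25), (13, 27), (13, 28), (13, 30), (14, 2), (14, 5), (14, 10), (14, 13), (14, 18), (14, 21), (14, 26), (14, 29)]
Holes: [(1, 2), (1, 5), (1, 10), (1, 13), (1, 18), (1, 21), (1, 26), (1, 29), (2, 1), (2, 3), (2, 4), (2, 6), (2, 9), (2, 11), (2, 12), (2, 14), (2, 17), (2, 19), (2, 20), (2, 22), (2, 25), (2, 27), (2, 28), (2, 30), (13, 1), (13, 3), (13, 4), (13, 6), (13, 9), (13, 11), (13, 12), (13, 14), (13, 17), (13, 19), (13, 20), (13, 22), (13, 25), (13, 27), (13, 28), (13, 30), (14, 2), (14, 5), (14, 10), (14, 13), (14, 18), (14, 21), (14, 26), (14, 29)]

Answer: no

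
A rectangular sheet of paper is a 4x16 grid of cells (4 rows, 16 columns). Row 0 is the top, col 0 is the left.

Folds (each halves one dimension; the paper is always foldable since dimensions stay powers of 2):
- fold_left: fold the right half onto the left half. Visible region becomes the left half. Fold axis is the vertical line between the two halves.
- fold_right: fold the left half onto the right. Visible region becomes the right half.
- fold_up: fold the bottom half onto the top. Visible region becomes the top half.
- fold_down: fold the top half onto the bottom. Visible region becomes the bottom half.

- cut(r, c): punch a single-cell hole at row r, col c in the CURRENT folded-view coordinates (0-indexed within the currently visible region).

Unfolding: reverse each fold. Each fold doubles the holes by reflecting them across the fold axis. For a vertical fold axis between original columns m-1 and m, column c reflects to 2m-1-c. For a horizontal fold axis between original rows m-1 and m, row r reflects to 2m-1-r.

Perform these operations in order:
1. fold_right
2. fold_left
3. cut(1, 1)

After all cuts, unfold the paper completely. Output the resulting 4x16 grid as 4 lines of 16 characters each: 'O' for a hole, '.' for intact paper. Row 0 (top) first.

Answer: ................
.O....O..O....O.
................
................

Derivation:
Op 1 fold_right: fold axis v@8; visible region now rows[0,4) x cols[8,16) = 4x8
Op 2 fold_left: fold axis v@12; visible region now rows[0,4) x cols[8,12) = 4x4
Op 3 cut(1, 1): punch at orig (1,9); cuts so far [(1, 9)]; region rows[0,4) x cols[8,12) = 4x4
Unfold 1 (reflect across v@12): 2 holes -> [(1, 9), (1, 14)]
Unfold 2 (reflect across v@8): 4 holes -> [(1, 1), (1, 6), (1, 9), (1, 14)]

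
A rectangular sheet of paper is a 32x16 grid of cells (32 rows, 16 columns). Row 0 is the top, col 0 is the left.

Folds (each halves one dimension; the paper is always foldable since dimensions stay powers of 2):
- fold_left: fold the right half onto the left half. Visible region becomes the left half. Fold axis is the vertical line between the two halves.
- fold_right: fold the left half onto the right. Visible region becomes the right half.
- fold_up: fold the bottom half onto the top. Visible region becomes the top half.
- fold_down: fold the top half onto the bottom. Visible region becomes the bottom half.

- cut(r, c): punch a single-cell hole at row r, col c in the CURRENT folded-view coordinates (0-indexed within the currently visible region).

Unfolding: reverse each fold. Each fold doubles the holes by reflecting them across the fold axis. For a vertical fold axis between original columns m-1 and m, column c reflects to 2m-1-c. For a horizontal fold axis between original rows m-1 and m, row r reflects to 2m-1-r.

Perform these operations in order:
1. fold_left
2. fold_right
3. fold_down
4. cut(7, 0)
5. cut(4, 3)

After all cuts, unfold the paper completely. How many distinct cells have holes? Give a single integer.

Answer: 16

Derivation:
Op 1 fold_left: fold axis v@8; visible region now rows[0,32) x cols[0,8) = 32x8
Op 2 fold_right: fold axis v@4; visible region now rows[0,32) x cols[4,8) = 32x4
Op 3 fold_down: fold axis h@16; visible region now rows[16,32) x cols[4,8) = 16x4
Op 4 cut(7, 0): punch at orig (23,4); cuts so far [(23, 4)]; region rows[16,32) x cols[4,8) = 16x4
Op 5 cut(4, 3): punch at orig (20,7); cuts so far [(20, 7), (23, 4)]; region rows[16,32) x cols[4,8) = 16x4
Unfold 1 (reflect across h@16): 4 holes -> [(8, 4), (11, 7), (20, 7), (23, 4)]
Unfold 2 (reflect across v@4): 8 holes -> [(8, 3), (8, 4), (11, 0), (11, 7), (20, 0), (20, 7), (23, 3), (23, 4)]
Unfold 3 (reflect across v@8): 16 holes -> [(8, 3), (8, 4), (8, 11), (8, 12), (11, 0), (11, 7), (11, 8), (11, 15), (20, 0), (20, 7), (20, 8), (20, 15), (23, 3), (23, 4), (23, 11), (23, 12)]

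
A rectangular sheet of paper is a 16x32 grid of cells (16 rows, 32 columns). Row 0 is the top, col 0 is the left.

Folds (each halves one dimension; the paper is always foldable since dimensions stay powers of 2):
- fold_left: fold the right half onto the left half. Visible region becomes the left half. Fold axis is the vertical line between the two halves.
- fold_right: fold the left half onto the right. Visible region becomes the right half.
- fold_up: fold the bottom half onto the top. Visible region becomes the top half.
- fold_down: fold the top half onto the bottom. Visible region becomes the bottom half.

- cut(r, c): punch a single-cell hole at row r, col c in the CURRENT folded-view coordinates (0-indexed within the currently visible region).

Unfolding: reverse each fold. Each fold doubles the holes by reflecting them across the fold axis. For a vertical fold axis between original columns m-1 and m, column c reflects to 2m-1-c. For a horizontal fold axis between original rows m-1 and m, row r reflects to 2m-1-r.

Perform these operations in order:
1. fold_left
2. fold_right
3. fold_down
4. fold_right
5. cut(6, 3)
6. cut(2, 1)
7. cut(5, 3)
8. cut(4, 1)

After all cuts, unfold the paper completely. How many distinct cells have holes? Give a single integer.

Answer: 64

Derivation:
Op 1 fold_left: fold axis v@16; visible region now rows[0,16) x cols[0,16) = 16x16
Op 2 fold_right: fold axis v@8; visible region now rows[0,16) x cols[8,16) = 16x8
Op 3 fold_down: fold axis h@8; visible region now rows[8,16) x cols[8,16) = 8x8
Op 4 fold_right: fold axis v@12; visible region now rows[8,16) x cols[12,16) = 8x4
Op 5 cut(6, 3): punch at orig (14,15); cuts so far [(14, 15)]; region rows[8,16) x cols[12,16) = 8x4
Op 6 cut(2, 1): punch at orig (10,13); cuts so far [(10, 13), (14, 15)]; region rows[8,16) x cols[12,16) = 8x4
Op 7 cut(5, 3): punch at orig (13,15); cuts so far [(10, 13), (13, 15), (14, 15)]; region rows[8,16) x cols[12,16) = 8x4
Op 8 cut(4, 1): punch at orig (12,13); cuts so far [(10, 13), (12, 13), (13, 15), (14, 15)]; region rows[8,16) x cols[12,16) = 8x4
Unfold 1 (reflect across v@12): 8 holes -> [(10, 10), (10, 13), (12, 10), (12, 13), (13, 8), (13, 15), (14, 8), (14, 15)]
Unfold 2 (reflect across h@8): 16 holes -> [(1, 8), (1, 15), (2, 8), (2, 15), (3, 10), (3, 13), (5, 10), (5, 13), (10, 10), (10, 13), (12, 10), (12, 13), (13, 8), (13, 15), (14, 8), (14, 15)]
Unfold 3 (reflect across v@8): 32 holes -> [(1, 0), (1, 7), (1, 8), (1, 15), (2, 0), (2, 7), (2, 8), (2, 15), (3, 2), (3, 5), (3, 10), (3, 13), (5, 2), (5, 5), (5, 10), (5, 13), (10, 2), (10, 5), (10, 10), (10, 13), (12, 2), (12, 5), (12, 10), (12, 13), (13, 0), (13, 7), (13, 8), (13, 15), (14, 0), (14, 7), (14, 8), (14, 15)]
Unfold 4 (reflect across v@16): 64 holes -> [(1, 0), (1, 7), (1, 8), (1, 15), (1, 16), (1, 23), (1, 24), (1, 31), (2, 0), (2, 7), (2, 8), (2, 15), (2, 16), (2, 23), (2, 24), (2, 31), (3, 2), (3, 5), (3, 10), (3, 13), (3, 18), (3, 21), (3, 26), (3, 29), (5, 2), (5, 5), (5, 10), (5, 13), (5, 18), (5, 21), (5, 26), (5, 29), (10, 2), (10, 5), (10, 10), (10, 13), (10, 18), (10, 21), (10, 26), (10, 29), (12, 2), (12, 5), (12, 10), (12, 13), (12, 18), (12, 21), (12, 26), (12, 29), (13, 0), (13, 7), (13, 8), (13, 15), (13, 16), (13, 23), (13, 24), (13, 31), (14, 0), (14, 7), (14, 8), (14, 15), (14, 16), (14, 23), (14, 24), (14, 31)]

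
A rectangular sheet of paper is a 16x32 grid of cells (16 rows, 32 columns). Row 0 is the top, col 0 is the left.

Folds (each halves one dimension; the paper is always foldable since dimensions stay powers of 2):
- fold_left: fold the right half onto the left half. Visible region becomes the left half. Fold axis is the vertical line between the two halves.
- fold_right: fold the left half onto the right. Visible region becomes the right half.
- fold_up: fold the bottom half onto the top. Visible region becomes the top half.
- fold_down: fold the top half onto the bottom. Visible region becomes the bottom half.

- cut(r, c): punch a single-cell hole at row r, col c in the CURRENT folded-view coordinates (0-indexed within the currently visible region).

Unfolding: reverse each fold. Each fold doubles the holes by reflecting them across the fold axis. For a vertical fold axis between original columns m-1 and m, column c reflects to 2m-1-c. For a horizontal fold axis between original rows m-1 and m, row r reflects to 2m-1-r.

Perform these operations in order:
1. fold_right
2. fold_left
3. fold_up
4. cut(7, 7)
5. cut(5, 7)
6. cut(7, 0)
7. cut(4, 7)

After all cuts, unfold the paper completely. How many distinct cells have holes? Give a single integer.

Answer: 32

Derivation:
Op 1 fold_right: fold axis v@16; visible region now rows[0,16) x cols[16,32) = 16x16
Op 2 fold_left: fold axis v@24; visible region now rows[0,16) x cols[16,24) = 16x8
Op 3 fold_up: fold axis h@8; visible region now rows[0,8) x cols[16,24) = 8x8
Op 4 cut(7, 7): punch at orig (7,23); cuts so far [(7, 23)]; region rows[0,8) x cols[16,24) = 8x8
Op 5 cut(5, 7): punch at orig (5,23); cuts so far [(5, 23), (7, 23)]; region rows[0,8) x cols[16,24) = 8x8
Op 6 cut(7, 0): punch at orig (7,16); cuts so far [(5, 23), (7, 16), (7, 23)]; region rows[0,8) x cols[16,24) = 8x8
Op 7 cut(4, 7): punch at orig (4,23); cuts so far [(4, 23), (5, 23), (7, 16), (7, 23)]; region rows[0,8) x cols[16,24) = 8x8
Unfold 1 (reflect across h@8): 8 holes -> [(4, 23), (5, 23), (7, 16), (7, 23), (8, 16), (8, 23), (10, 23), (11, 23)]
Unfold 2 (reflect across v@24): 16 holes -> [(4, 23), (4, 24), (5, 23), (5, 24), (7, 16), (7, 23), (7, 24), (7, 31), (8, 16), (8, 23), (8, 24), (8, 31), (10, 23), (10, 24), (11, 23), (11, 24)]
Unfold 3 (reflect across v@16): 32 holes -> [(4, 7), (4, 8), (4, 23), (4, 24), (5, 7), (5, 8), (5, 23), (5, 24), (7, 0), (7, 7), (7, 8), (7, 15), (7, 16), (7, 23), (7, 24), (7, 31), (8, 0), (8, 7), (8, 8), (8, 15), (8, 16), (8, 23), (8, 24), (8, 31), (10, 7), (10, 8), (10, 23), (10, 24), (11, 7), (11, 8), (11, 23), (11, 24)]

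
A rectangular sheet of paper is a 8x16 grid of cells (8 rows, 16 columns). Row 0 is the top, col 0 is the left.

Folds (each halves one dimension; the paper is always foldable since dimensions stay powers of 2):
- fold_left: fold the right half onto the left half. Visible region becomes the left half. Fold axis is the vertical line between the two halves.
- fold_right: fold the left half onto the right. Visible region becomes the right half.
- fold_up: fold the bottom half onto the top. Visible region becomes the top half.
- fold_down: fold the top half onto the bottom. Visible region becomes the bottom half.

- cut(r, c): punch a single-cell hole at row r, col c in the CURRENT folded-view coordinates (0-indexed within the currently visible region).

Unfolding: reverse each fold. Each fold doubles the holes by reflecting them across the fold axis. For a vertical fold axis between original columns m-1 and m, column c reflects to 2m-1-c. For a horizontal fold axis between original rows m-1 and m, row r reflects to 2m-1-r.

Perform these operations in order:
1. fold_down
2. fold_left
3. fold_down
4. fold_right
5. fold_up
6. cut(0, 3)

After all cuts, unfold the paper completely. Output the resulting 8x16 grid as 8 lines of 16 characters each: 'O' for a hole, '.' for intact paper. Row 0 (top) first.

Op 1 fold_down: fold axis h@4; visible region now rows[4,8) x cols[0,16) = 4x16
Op 2 fold_left: fold axis v@8; visible region now rows[4,8) x cols[0,8) = 4x8
Op 3 fold_down: fold axis h@6; visible region now rows[6,8) x cols[0,8) = 2x8
Op 4 fold_right: fold axis v@4; visible region now rows[6,8) x cols[4,8) = 2x4
Op 5 fold_up: fold axis h@7; visible region now rows[6,7) x cols[4,8) = 1x4
Op 6 cut(0, 3): punch at orig (6,7); cuts so far [(6, 7)]; region rows[6,7) x cols[4,8) = 1x4
Unfold 1 (reflect across h@7): 2 holes -> [(6, 7), (7, 7)]
Unfold 2 (reflect across v@4): 4 holes -> [(6, 0), (6, 7), (7, 0), (7, 7)]
Unfold 3 (reflect across h@6): 8 holes -> [(4, 0), (4, 7), (5, 0), (5, 7), (6, 0), (6, 7), (7, 0), (7, 7)]
Unfold 4 (reflect across v@8): 16 holes -> [(4, 0), (4, 7), (4, 8), (4, 15), (5, 0), (5, 7), (5, 8), (5, 15), (6, 0), (6, 7), (6, 8), (6, 15), (7, 0), (7, 7), (7, 8), (7, 15)]
Unfold 5 (reflect across h@4): 32 holes -> [(0, 0), (0, 7), (0, 8), (0, 15), (1, 0), (1, 7), (1, 8), (1, 15), (2, 0), (2, 7), (2, 8), (2, 15), (3, 0), (3, 7), (3, 8), (3, 15), (4, 0), (4, 7), (4, 8), (4, 15), (5, 0), (5, 7), (5, 8), (5, 15), (6, 0), (6, 7), (6, 8), (6, 15), (7, 0), (7, 7), (7, 8), (7, 15)]

Answer: O......OO......O
O......OO......O
O......OO......O
O......OO......O
O......OO......O
O......OO......O
O......OO......O
O......OO......O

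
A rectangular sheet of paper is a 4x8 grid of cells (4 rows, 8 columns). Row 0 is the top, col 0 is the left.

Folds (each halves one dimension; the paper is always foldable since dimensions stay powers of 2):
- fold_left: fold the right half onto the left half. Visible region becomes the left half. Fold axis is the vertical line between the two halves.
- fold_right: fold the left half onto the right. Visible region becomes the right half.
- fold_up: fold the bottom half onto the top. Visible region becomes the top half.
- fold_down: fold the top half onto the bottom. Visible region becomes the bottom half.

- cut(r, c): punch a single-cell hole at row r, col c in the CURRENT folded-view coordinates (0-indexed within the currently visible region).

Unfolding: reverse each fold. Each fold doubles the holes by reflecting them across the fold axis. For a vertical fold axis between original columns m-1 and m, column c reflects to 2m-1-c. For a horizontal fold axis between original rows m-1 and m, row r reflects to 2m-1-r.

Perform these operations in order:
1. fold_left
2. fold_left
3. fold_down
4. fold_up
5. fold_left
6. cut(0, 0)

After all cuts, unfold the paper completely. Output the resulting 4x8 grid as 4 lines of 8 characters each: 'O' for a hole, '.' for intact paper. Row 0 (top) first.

Answer: OOOOOOOO
OOOOOOOO
OOOOOOOO
OOOOOOOO

Derivation:
Op 1 fold_left: fold axis v@4; visible region now rows[0,4) x cols[0,4) = 4x4
Op 2 fold_left: fold axis v@2; visible region now rows[0,4) x cols[0,2) = 4x2
Op 3 fold_down: fold axis h@2; visible region now rows[2,4) x cols[0,2) = 2x2
Op 4 fold_up: fold axis h@3; visible region now rows[2,3) x cols[0,2) = 1x2
Op 5 fold_left: fold axis v@1; visible region now rows[2,3) x cols[0,1) = 1x1
Op 6 cut(0, 0): punch at orig (2,0); cuts so far [(2, 0)]; region rows[2,3) x cols[0,1) = 1x1
Unfold 1 (reflect across v@1): 2 holes -> [(2, 0), (2, 1)]
Unfold 2 (reflect across h@3): 4 holes -> [(2, 0), (2, 1), (3, 0), (3, 1)]
Unfold 3 (reflect across h@2): 8 holes -> [(0, 0), (0, 1), (1, 0), (1, 1), (2, 0), (2, 1), (3, 0), (3, 1)]
Unfold 4 (reflect across v@2): 16 holes -> [(0, 0), (0, 1), (0, 2), (0, 3), (1, 0), (1, 1), (1, 2), (1, 3), (2, 0), (2, 1), (2, 2), (2, 3), (3, 0), (3, 1), (3, 2), (3, 3)]
Unfold 5 (reflect across v@4): 32 holes -> [(0, 0), (0, 1), (0, 2), (0, 3), (0, 4), (0, 5), (0, 6), (0, 7), (1, 0), (1, 1), (1, 2), (1, 3), (1, 4), (1, 5), (1, 6), (1, 7), (2, 0), (2, 1), (2, 2), (2, 3), (2, 4), (2, 5), (2, 6), (2, 7), (3, 0), (3, 1), (3, 2), (3, 3), (3, 4), (3, 5), (3, 6), (3, 7)]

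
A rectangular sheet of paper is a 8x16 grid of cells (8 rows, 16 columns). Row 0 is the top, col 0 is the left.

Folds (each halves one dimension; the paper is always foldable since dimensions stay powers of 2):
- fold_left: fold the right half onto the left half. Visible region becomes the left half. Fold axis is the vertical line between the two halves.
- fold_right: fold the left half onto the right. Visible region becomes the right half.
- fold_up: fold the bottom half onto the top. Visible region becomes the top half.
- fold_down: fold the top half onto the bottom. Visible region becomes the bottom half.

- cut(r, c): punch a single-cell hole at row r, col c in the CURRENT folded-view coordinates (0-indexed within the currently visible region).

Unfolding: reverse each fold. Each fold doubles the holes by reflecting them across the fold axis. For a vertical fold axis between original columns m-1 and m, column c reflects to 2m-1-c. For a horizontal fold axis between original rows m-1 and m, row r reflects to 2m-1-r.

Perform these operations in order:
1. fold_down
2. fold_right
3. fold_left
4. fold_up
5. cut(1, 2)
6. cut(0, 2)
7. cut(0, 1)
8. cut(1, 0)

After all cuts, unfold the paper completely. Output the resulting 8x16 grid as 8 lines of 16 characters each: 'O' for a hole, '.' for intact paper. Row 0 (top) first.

Answer: .OO..OO..OO..OO.
O.O..O.OO.O..O.O
O.O..O.OO.O..O.O
.OO..OO..OO..OO.
.OO..OO..OO..OO.
O.O..O.OO.O..O.O
O.O..O.OO.O..O.O
.OO..OO..OO..OO.

Derivation:
Op 1 fold_down: fold axis h@4; visible region now rows[4,8) x cols[0,16) = 4x16
Op 2 fold_right: fold axis v@8; visible region now rows[4,8) x cols[8,16) = 4x8
Op 3 fold_left: fold axis v@12; visible region now rows[4,8) x cols[8,12) = 4x4
Op 4 fold_up: fold axis h@6; visible region now rows[4,6) x cols[8,12) = 2x4
Op 5 cut(1, 2): punch at orig (5,10); cuts so far [(5, 10)]; region rows[4,6) x cols[8,12) = 2x4
Op 6 cut(0, 2): punch at orig (4,10); cuts so far [(4, 10), (5, 10)]; region rows[4,6) x cols[8,12) = 2x4
Op 7 cut(0, 1): punch at orig (4,9); cuts so far [(4, 9), (4, 10), (5, 10)]; region rows[4,6) x cols[8,12) = 2x4
Op 8 cut(1, 0): punch at orig (5,8); cuts so far [(4, 9), (4, 10), (5, 8), (5, 10)]; region rows[4,6) x cols[8,12) = 2x4
Unfold 1 (reflect across h@6): 8 holes -> [(4, 9), (4, 10), (5, 8), (5, 10), (6, 8), (6, 10), (7, 9), (7, 10)]
Unfold 2 (reflect across v@12): 16 holes -> [(4, 9), (4, 10), (4, 13), (4, 14), (5, 8), (5, 10), (5, 13), (5, 15), (6, 8), (6, 10), (6, 13), (6, 15), (7, 9), (7, 10), (7, 13), (7, 14)]
Unfold 3 (reflect across v@8): 32 holes -> [(4, 1), (4, 2), (4, 5), (4, 6), (4, 9), (4, 10), (4, 13), (4, 14), (5, 0), (5, 2), (5, 5), (5, 7), (5, 8), (5, 10), (5, 13), (5, 15), (6, 0), (6, 2), (6, 5), (6, 7), (6, 8), (6, 10), (6, 13), (6, 15), (7, 1), (7, 2), (7, 5), (7, 6), (7, 9), (7, 10), (7, 13), (7, 14)]
Unfold 4 (reflect across h@4): 64 holes -> [(0, 1), (0, 2), (0, 5), (0, 6), (0, 9), (0, 10), (0, 13), (0, 14), (1, 0), (1, 2), (1, 5), (1, 7), (1, 8), (1, 10), (1, 13), (1, 15), (2, 0), (2, 2), (2, 5), (2, 7), (2, 8), (2, 10), (2, 13), (2, 15), (3, 1), (3, 2), (3, 5), (3, 6), (3, 9), (3, 10), (3, 13), (3, 14), (4, 1), (4, 2), (4, 5), (4, 6), (4, 9), (4, 10), (4, 13), (4, 14), (5, 0), (5, 2), (5, 5), (5, 7), (5, 8), (5, 10), (5, 13), (5, 15), (6, 0), (6, 2), (6, 5), (6, 7), (6, 8), (6, 10), (6, 13), (6, 15), (7, 1), (7, 2), (7, 5), (7, 6), (7, 9), (7, 10), (7, 13), (7, 14)]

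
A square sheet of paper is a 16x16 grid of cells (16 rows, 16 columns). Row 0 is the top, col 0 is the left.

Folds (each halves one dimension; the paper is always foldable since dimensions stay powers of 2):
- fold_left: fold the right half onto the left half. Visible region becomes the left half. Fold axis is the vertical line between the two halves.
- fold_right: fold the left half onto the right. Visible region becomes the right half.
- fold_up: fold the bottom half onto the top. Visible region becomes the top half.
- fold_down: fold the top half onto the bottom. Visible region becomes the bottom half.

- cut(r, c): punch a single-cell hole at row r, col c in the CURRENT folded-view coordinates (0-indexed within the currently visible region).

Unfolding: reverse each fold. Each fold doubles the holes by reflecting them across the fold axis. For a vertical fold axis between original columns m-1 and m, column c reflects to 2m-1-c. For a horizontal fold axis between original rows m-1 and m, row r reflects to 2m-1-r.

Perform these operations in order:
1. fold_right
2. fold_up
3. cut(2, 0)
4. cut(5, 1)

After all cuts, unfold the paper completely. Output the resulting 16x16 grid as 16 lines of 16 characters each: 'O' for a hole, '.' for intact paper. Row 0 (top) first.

Answer: ................
................
.......OO.......
................
................
......O..O......
................
................
................
................
......O..O......
................
................
.......OO.......
................
................

Derivation:
Op 1 fold_right: fold axis v@8; visible region now rows[0,16) x cols[8,16) = 16x8
Op 2 fold_up: fold axis h@8; visible region now rows[0,8) x cols[8,16) = 8x8
Op 3 cut(2, 0): punch at orig (2,8); cuts so far [(2, 8)]; region rows[0,8) x cols[8,16) = 8x8
Op 4 cut(5, 1): punch at orig (5,9); cuts so far [(2, 8), (5, 9)]; region rows[0,8) x cols[8,16) = 8x8
Unfold 1 (reflect across h@8): 4 holes -> [(2, 8), (5, 9), (10, 9), (13, 8)]
Unfold 2 (reflect across v@8): 8 holes -> [(2, 7), (2, 8), (5, 6), (5, 9), (10, 6), (10, 9), (13, 7), (13, 8)]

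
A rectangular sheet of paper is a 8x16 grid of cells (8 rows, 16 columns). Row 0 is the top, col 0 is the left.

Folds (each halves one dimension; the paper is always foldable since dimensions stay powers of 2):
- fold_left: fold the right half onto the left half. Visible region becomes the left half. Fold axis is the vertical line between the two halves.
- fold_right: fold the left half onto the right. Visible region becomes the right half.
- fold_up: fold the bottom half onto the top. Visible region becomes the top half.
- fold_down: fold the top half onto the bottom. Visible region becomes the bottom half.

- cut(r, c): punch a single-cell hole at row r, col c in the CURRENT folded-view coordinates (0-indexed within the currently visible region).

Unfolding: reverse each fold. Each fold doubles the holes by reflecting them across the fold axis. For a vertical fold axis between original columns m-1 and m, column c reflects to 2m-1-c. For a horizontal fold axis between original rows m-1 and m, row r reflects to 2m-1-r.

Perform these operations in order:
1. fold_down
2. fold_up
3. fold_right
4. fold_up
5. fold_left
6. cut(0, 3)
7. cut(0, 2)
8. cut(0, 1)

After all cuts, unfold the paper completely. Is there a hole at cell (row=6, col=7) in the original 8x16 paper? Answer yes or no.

Op 1 fold_down: fold axis h@4; visible region now rows[4,8) x cols[0,16) = 4x16
Op 2 fold_up: fold axis h@6; visible region now rows[4,6) x cols[0,16) = 2x16
Op 3 fold_right: fold axis v@8; visible region now rows[4,6) x cols[8,16) = 2x8
Op 4 fold_up: fold axis h@5; visible region now rows[4,5) x cols[8,16) = 1x8
Op 5 fold_left: fold axis v@12; visible region now rows[4,5) x cols[8,12) = 1x4
Op 6 cut(0, 3): punch at orig (4,11); cuts so far [(4, 11)]; region rows[4,5) x cols[8,12) = 1x4
Op 7 cut(0, 2): punch at orig (4,10); cuts so far [(4, 10), (4, 11)]; region rows[4,5) x cols[8,12) = 1x4
Op 8 cut(0, 1): punch at orig (4,9); cuts so far [(4, 9), (4, 10), (4, 11)]; region rows[4,5) x cols[8,12) = 1x4
Unfold 1 (reflect across v@12): 6 holes -> [(4, 9), (4, 10), (4, 11), (4, 12), (4, 13), (4, 14)]
Unfold 2 (reflect across h@5): 12 holes -> [(4, 9), (4, 10), (4, 11), (4, 12), (4, 13), (4, 14), (5, 9), (5, 10), (5, 11), (5, 12), (5, 13), (5, 14)]
Unfold 3 (reflect across v@8): 24 holes -> [(4, 1), (4, 2), (4, 3), (4, 4), (4, 5), (4, 6), (4, 9), (4, 10), (4, 11), (4, 12), (4, 13), (4, 14), (5, 1), (5, 2), (5, 3), (5, 4), (5, 5), (5, 6), (5, 9), (5, 10), (5, 11), (5, 12), (5, 13), (5, 14)]
Unfold 4 (reflect across h@6): 48 holes -> [(4, 1), (4, 2), (4, 3), (4, 4), (4, 5), (4, 6), (4, 9), (4, 10), (4, 11), (4, 12), (4, 13), (4, 14), (5, 1), (5, 2), (5, 3), (5, 4), (5, 5), (5, 6), (5, 9), (5, 10), (5, 11), (5, 12), (5, 13), (5, 14), (6, 1), (6, 2), (6, 3), (6, 4), (6, 5), (6, 6), (6, 9), (6, 10), (6, 11), (6, 12), (6, 13), (6, 14), (7, 1), (7, 2), (7, 3), (7, 4), (7, 5), (7, 6), (7, 9), (7, 10), (7, 11), (7, 12), (7, 13), (7, 14)]
Unfold 5 (reflect across h@4): 96 holes -> [(0, 1), (0, 2), (0, 3), (0, 4), (0, 5), (0, 6), (0, 9), (0, 10), (0, 11), (0, 12), (0, 13), (0, 14), (1, 1), (1, 2), (1, 3), (1, 4), (1, 5), (1, 6), (1, 9), (1, 10), (1, 11), (1, 12), (1, 13), (1, 14), (2, 1), (2, 2), (2, 3), (2, 4), (2, 5), (2, 6), (2, 9), (2, 10), (2, 11), (2, 12), (2, 13), (2, 14), (3, 1), (3, 2), (3, 3), (3, 4), (3, 5), (3, 6), (3, 9), (3, 10), (3, 11), (3, 12), (3, 13), (3, 14), (4, 1), (4, 2), (4, 3), (4, 4), (4, 5), (4, 6), (4, 9), (4, 10), (4, 11), (4, 12), (4, 13), (4, 14), (5, 1), (5, 2), (5, 3), (5, 4), (5, 5), (5, 6), (5, 9), (5, 10), (5, 11), (5, 12), (5, 13), (5, 14), (6, 1), (6, 2), (6, 3), (6, 4), (6, 5), (6, 6), (6, 9), (6, 10), (6, 11), (6, 12), (6, 13), (6, 14), (7, 1), (7, 2), (7, 3), (7, 4), (7, 5), (7, 6), (7, 9), (7, 10), (7, 11), (7, 12), (7, 13), (7, 14)]
Holes: [(0, 1), (0, 2), (0, 3), (0, 4), (0, 5), (0, 6), (0, 9), (0, 10), (0, 11), (0, 12), (0, 13), (0, 14), (1, 1), (1, 2), (1, 3), (1, 4), (1, 5), (1, 6), (1, 9), (1, 10), (1, 11), (1, 12), (1, 13), (1, 14), (2, 1), (2, 2), (2, 3), (2, 4), (2, 5), (2, 6), (2, 9), (2, 10), (2, 11), (2, 12), (2, 13), (2, 14), (3, 1), (3, 2), (3, 3), (3, 4), (3, 5), (3, 6), (3, 9), (3, 10), (3, 11), (3, 12), (3, 13), (3, 14), (4, 1), (4, 2), (4, 3), (4, 4), (4, 5), (4, 6), (4, 9), (4, 10), (4, 11), (4, 12), (4, 13), (4, 14), (5, 1), (5, 2), (5, 3), (5, 4), (5, 5), (5, 6), (5, 9), (5, 10), (5, 11), (5, 12), (5, 13), (5, 14), (6, 1), (6, 2), (6, 3), (6, 4), (6, 5), (6, 6), (6, 9), (6, 10), (6, 11), (6, 12), (6, 13), (6, 14), (7, 1), (7, 2), (7, 3), (7, 4), (7, 5), (7, 6), (7, 9), (7, 10), (7, 11), (7, 12), (7, 13), (7, 14)]

Answer: no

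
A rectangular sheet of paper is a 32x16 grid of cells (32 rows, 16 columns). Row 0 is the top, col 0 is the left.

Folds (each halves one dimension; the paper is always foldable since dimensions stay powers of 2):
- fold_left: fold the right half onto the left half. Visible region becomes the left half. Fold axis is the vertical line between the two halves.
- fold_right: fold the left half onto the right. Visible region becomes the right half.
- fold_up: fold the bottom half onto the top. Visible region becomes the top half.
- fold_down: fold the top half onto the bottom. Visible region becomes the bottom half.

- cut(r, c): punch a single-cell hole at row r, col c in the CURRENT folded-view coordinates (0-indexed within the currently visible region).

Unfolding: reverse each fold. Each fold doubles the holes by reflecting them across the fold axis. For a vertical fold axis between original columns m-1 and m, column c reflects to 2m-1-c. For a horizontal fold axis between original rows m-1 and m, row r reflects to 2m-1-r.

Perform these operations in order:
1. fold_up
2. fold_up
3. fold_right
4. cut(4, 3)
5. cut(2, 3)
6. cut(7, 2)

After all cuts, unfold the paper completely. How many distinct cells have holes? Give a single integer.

Answer: 24

Derivation:
Op 1 fold_up: fold axis h@16; visible region now rows[0,16) x cols[0,16) = 16x16
Op 2 fold_up: fold axis h@8; visible region now rows[0,8) x cols[0,16) = 8x16
Op 3 fold_right: fold axis v@8; visible region now rows[0,8) x cols[8,16) = 8x8
Op 4 cut(4, 3): punch at orig (4,11); cuts so far [(4, 11)]; region rows[0,8) x cols[8,16) = 8x8
Op 5 cut(2, 3): punch at orig (2,11); cuts so far [(2, 11), (4, 11)]; region rows[0,8) x cols[8,16) = 8x8
Op 6 cut(7, 2): punch at orig (7,10); cuts so far [(2, 11), (4, 11), (7, 10)]; region rows[0,8) x cols[8,16) = 8x8
Unfold 1 (reflect across v@8): 6 holes -> [(2, 4), (2, 11), (4, 4), (4, 11), (7, 5), (7, 10)]
Unfold 2 (reflect across h@8): 12 holes -> [(2, 4), (2, 11), (4, 4), (4, 11), (7, 5), (7, 10), (8, 5), (8, 10), (11, 4), (11, 11), (13, 4), (13, 11)]
Unfold 3 (reflect across h@16): 24 holes -> [(2, 4), (2, 11), (4, 4), (4, 11), (7, 5), (7, 10), (8, 5), (8, 10), (11, 4), (11, 11), (13, 4), (13, 11), (18, 4), (18, 11), (20, 4), (20, 11), (23, 5), (23, 10), (24, 5), (24, 10), (27, 4), (27, 11), (29, 4), (29, 11)]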